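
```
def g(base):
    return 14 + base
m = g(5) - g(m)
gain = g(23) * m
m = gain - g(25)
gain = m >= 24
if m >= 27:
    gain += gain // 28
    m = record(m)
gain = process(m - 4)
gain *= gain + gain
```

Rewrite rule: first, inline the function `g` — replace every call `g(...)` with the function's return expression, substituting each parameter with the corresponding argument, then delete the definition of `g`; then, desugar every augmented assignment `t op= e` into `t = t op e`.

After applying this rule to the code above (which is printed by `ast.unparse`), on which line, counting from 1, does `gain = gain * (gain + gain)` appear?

9

Transformed code:
m = 14 + 5 - (14 + m)
gain = (14 + 23) * m
m = gain - (14 + 25)
gain = m >= 24
if m >= 27:
    gain = gain + gain // 28
    m = record(m)
gain = process(m - 4)
gain = gain * (gain + gain)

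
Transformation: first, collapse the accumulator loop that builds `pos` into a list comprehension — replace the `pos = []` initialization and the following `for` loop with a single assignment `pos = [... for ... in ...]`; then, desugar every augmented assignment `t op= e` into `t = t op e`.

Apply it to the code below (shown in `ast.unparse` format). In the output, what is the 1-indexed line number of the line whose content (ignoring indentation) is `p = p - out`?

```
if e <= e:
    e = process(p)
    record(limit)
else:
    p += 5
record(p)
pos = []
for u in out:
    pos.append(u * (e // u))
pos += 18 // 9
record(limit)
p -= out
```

10

Transformed code:
if e <= e:
    e = process(p)
    record(limit)
else:
    p = p + 5
record(p)
pos = [u * (e // u) for u in out]
pos = pos + 18 // 9
record(limit)
p = p - out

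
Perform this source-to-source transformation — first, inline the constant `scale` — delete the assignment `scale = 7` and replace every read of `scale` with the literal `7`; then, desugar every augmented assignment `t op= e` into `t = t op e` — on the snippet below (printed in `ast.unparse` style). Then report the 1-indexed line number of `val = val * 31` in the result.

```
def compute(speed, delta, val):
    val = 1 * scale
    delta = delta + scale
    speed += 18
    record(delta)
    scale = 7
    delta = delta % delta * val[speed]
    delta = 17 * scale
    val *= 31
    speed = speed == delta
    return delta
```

8

Transformed code:
def compute(speed, delta, val):
    val = 1 * 7
    delta = delta + 7
    speed = speed + 18
    record(delta)
    delta = delta % delta * val[speed]
    delta = 17 * 7
    val = val * 31
    speed = speed == delta
    return delta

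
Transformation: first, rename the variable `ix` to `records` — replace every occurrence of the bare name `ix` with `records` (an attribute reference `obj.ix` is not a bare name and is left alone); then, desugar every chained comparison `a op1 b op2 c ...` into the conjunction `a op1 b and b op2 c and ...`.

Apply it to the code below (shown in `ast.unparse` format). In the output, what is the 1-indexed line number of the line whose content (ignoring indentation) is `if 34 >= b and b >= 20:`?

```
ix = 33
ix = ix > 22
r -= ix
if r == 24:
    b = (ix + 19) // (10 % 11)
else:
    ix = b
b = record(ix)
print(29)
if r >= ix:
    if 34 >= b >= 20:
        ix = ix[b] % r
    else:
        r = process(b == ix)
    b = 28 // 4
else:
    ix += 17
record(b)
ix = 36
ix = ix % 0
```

11

Transformed code:
records = 33
records = records > 22
r -= records
if r == 24:
    b = (records + 19) // (10 % 11)
else:
    records = b
b = record(records)
print(29)
if r >= records:
    if 34 >= b and b >= 20:
        records = records[b] % r
    else:
        r = process(b == records)
    b = 28 // 4
else:
    records += 17
record(b)
records = 36
records = records % 0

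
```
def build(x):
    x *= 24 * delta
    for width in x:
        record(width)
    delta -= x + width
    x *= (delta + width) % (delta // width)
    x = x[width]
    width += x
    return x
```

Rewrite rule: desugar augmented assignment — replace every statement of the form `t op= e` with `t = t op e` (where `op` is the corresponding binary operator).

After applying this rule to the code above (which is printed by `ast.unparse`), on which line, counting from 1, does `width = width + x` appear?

8

Transformed code:
def build(x):
    x = x * (24 * delta)
    for width in x:
        record(width)
    delta = delta - (x + width)
    x = x * ((delta + width) % (delta // width))
    x = x[width]
    width = width + x
    return x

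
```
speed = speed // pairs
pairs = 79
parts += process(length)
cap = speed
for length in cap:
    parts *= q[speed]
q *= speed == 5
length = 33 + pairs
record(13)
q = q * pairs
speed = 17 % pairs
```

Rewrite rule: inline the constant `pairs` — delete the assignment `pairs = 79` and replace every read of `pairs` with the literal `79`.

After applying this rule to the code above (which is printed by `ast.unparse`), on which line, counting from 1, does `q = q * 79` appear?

9

Transformed code:
speed = speed // 79
parts += process(length)
cap = speed
for length in cap:
    parts *= q[speed]
q *= speed == 5
length = 33 + 79
record(13)
q = q * 79
speed = 17 % 79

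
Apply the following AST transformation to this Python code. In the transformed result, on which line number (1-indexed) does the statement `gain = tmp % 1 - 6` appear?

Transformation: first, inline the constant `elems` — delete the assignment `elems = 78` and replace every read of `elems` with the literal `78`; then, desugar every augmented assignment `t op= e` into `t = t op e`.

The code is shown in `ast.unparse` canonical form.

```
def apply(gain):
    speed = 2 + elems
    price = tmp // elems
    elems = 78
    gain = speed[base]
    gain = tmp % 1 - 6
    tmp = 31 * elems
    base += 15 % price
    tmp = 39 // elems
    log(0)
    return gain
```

5

Transformed code:
def apply(gain):
    speed = 2 + 78
    price = tmp // 78
    gain = speed[base]
    gain = tmp % 1 - 6
    tmp = 31 * 78
    base = base + 15 % price
    tmp = 39 // 78
    log(0)
    return gain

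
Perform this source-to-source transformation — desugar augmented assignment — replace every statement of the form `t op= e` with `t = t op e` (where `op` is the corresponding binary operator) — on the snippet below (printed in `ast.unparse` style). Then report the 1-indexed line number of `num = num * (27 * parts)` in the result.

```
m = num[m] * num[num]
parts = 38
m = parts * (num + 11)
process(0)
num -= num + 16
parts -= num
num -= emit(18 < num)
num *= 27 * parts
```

8

Transformed code:
m = num[m] * num[num]
parts = 38
m = parts * (num + 11)
process(0)
num = num - (num + 16)
parts = parts - num
num = num - emit(18 < num)
num = num * (27 * parts)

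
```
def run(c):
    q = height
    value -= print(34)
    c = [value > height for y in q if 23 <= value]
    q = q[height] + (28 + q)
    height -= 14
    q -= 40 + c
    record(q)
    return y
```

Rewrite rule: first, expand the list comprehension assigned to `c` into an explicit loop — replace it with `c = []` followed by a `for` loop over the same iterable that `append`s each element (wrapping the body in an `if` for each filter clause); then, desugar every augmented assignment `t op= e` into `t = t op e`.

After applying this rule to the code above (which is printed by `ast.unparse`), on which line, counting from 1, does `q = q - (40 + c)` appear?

10

Transformed code:
def run(c):
    q = height
    value = value - print(34)
    c = []
    for y in q:
        if 23 <= value:
            c.append(value > height)
    q = q[height] + (28 + q)
    height = height - 14
    q = q - (40 + c)
    record(q)
    return y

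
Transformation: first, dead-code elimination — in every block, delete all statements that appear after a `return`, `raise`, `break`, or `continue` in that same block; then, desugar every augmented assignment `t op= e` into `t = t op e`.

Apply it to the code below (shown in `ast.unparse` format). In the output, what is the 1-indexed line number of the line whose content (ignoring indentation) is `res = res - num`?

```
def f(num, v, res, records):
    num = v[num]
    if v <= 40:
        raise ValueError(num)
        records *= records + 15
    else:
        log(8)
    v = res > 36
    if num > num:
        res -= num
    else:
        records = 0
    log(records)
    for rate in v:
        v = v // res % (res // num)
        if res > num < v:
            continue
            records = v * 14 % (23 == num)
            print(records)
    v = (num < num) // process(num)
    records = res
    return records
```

9

Transformed code:
def f(num, v, res, records):
    num = v[num]
    if v <= 40:
        raise ValueError(num)
    else:
        log(8)
    v = res > 36
    if num > num:
        res = res - num
    else:
        records = 0
    log(records)
    for rate in v:
        v = v // res % (res // num)
        if res > num < v:
            continue
    v = (num < num) // process(num)
    records = res
    return records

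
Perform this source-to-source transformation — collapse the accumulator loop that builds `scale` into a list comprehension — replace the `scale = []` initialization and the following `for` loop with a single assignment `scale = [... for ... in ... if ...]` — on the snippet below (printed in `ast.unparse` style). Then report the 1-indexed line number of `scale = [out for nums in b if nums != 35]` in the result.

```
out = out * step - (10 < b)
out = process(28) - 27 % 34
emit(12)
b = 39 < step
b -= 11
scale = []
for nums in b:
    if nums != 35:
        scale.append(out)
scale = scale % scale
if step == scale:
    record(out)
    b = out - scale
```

Transformed code:
out = out * step - (10 < b)
out = process(28) - 27 % 34
emit(12)
b = 39 < step
b -= 11
scale = [out for nums in b if nums != 35]
scale = scale % scale
if step == scale:
    record(out)
    b = out - scale

6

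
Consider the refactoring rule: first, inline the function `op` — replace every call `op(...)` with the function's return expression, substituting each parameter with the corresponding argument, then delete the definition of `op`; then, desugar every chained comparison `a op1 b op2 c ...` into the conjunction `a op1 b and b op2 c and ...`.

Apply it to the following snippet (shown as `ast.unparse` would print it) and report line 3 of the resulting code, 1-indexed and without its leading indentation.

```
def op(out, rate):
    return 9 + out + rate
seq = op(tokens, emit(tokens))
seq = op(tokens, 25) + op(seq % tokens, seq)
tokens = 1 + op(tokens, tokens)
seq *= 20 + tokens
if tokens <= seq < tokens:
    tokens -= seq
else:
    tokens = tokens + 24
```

Transformed code:
seq = 9 + tokens + emit(tokens)
seq = 9 + tokens + 25 + (9 + seq % tokens + seq)
tokens = 1 + (9 + tokens + tokens)
seq *= 20 + tokens
if tokens <= seq and seq < tokens:
    tokens -= seq
else:
    tokens = tokens + 24

tokens = 1 + (9 + tokens + tokens)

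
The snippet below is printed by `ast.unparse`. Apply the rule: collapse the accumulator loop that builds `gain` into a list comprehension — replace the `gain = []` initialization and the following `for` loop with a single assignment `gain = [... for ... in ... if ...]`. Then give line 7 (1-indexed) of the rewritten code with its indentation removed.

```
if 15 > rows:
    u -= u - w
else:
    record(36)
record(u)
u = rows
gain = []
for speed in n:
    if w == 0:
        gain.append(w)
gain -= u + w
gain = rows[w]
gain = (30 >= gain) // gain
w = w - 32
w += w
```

gain = [w for speed in n if w == 0]

Transformed code:
if 15 > rows:
    u -= u - w
else:
    record(36)
record(u)
u = rows
gain = [w for speed in n if w == 0]
gain -= u + w
gain = rows[w]
gain = (30 >= gain) // gain
w = w - 32
w += w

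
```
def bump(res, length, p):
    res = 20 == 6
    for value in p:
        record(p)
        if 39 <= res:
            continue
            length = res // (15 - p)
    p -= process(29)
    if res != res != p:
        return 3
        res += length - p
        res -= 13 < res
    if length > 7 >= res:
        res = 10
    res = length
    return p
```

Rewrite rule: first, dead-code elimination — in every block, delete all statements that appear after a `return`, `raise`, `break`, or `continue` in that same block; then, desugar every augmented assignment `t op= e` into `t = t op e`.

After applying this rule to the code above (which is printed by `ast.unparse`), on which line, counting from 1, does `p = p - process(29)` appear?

Transformed code:
def bump(res, length, p):
    res = 20 == 6
    for value in p:
        record(p)
        if 39 <= res:
            continue
    p = p - process(29)
    if res != res != p:
        return 3
    if length > 7 >= res:
        res = 10
    res = length
    return p

7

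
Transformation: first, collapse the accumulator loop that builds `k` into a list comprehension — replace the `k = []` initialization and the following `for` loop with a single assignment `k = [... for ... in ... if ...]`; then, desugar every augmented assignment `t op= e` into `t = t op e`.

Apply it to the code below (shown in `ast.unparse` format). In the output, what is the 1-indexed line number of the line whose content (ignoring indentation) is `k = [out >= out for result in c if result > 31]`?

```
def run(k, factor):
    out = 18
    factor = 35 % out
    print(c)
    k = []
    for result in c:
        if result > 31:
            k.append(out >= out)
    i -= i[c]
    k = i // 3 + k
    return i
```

Transformed code:
def run(k, factor):
    out = 18
    factor = 35 % out
    print(c)
    k = [out >= out for result in c if result > 31]
    i = i - i[c]
    k = i // 3 + k
    return i

5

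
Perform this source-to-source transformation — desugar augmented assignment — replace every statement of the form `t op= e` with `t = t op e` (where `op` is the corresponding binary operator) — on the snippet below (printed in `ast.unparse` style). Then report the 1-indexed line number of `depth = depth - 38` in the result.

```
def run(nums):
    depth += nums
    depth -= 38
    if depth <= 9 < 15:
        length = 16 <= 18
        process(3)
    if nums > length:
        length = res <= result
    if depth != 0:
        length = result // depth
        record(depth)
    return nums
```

Transformed code:
def run(nums):
    depth = depth + nums
    depth = depth - 38
    if depth <= 9 < 15:
        length = 16 <= 18
        process(3)
    if nums > length:
        length = res <= result
    if depth != 0:
        length = result // depth
        record(depth)
    return nums

3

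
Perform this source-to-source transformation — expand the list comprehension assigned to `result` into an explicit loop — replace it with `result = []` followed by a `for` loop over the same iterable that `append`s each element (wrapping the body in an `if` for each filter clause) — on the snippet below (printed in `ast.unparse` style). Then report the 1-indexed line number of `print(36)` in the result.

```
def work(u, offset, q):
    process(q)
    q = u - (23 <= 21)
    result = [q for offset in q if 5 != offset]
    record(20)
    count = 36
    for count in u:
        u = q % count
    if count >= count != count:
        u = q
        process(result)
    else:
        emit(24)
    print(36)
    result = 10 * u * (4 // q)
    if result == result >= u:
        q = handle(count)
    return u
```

Transformed code:
def work(u, offset, q):
    process(q)
    q = u - (23 <= 21)
    result = []
    for offset in q:
        if 5 != offset:
            result.append(q)
    record(20)
    count = 36
    for count in u:
        u = q % count
    if count >= count != count:
        u = q
        process(result)
    else:
        emit(24)
    print(36)
    result = 10 * u * (4 // q)
    if result == result >= u:
        q = handle(count)
    return u

17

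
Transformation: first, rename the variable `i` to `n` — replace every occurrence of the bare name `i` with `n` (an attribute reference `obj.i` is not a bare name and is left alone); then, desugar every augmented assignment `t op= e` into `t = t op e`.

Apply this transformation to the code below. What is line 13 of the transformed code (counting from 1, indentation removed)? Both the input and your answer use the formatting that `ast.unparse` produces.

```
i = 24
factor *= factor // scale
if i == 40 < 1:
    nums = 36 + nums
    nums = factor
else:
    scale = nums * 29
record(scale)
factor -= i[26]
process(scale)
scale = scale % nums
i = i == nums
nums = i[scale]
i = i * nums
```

nums = n[scale]

Transformed code:
n = 24
factor = factor * (factor // scale)
if n == 40 < 1:
    nums = 36 + nums
    nums = factor
else:
    scale = nums * 29
record(scale)
factor = factor - n[26]
process(scale)
scale = scale % nums
n = n == nums
nums = n[scale]
n = n * nums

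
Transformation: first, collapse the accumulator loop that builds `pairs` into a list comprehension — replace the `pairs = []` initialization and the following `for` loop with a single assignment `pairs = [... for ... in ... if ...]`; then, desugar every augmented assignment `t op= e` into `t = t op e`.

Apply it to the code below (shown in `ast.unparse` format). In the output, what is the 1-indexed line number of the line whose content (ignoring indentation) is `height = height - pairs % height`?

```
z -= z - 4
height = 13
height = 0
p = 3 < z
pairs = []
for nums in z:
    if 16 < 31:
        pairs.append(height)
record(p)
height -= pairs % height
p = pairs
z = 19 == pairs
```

Transformed code:
z = z - (z - 4)
height = 13
height = 0
p = 3 < z
pairs = [height for nums in z if 16 < 31]
record(p)
height = height - pairs % height
p = pairs
z = 19 == pairs

7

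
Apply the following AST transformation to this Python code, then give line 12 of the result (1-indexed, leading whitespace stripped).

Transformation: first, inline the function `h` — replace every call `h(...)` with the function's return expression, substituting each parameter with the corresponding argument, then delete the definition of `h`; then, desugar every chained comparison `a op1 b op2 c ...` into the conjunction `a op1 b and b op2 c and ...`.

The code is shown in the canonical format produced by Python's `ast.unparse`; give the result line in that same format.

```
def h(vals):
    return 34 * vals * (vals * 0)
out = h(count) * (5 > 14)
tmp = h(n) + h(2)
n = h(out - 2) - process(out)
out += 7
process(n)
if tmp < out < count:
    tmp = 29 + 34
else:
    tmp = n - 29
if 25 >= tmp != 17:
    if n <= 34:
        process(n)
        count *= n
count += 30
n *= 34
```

process(n)

Transformed code:
out = 34 * count * (count * 0) * (5 > 14)
tmp = 34 * n * (n * 0) + 34 * 2 * (2 * 0)
n = 34 * (out - 2) * ((out - 2) * 0) - process(out)
out += 7
process(n)
if tmp < out and out < count:
    tmp = 29 + 34
else:
    tmp = n - 29
if 25 >= tmp and tmp != 17:
    if n <= 34:
        process(n)
        count *= n
count += 30
n *= 34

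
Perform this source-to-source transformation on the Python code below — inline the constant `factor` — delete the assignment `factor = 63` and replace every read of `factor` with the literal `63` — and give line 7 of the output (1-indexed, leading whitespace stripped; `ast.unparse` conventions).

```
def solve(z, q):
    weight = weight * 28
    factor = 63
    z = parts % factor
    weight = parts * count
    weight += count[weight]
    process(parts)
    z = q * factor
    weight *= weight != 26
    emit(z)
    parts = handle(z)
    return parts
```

z = q * 63

Transformed code:
def solve(z, q):
    weight = weight * 28
    z = parts % 63
    weight = parts * count
    weight += count[weight]
    process(parts)
    z = q * 63
    weight *= weight != 26
    emit(z)
    parts = handle(z)
    return parts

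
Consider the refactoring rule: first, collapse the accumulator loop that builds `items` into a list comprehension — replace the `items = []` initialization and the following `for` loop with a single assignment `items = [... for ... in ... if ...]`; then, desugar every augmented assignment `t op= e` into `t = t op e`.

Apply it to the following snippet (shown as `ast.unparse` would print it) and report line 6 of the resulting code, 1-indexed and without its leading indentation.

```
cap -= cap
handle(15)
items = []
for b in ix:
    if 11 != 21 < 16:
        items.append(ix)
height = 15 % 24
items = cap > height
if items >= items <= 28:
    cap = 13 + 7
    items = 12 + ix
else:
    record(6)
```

Transformed code:
cap = cap - cap
handle(15)
items = [ix for b in ix if 11 != 21 < 16]
height = 15 % 24
items = cap > height
if items >= items <= 28:
    cap = 13 + 7
    items = 12 + ix
else:
    record(6)

if items >= items <= 28:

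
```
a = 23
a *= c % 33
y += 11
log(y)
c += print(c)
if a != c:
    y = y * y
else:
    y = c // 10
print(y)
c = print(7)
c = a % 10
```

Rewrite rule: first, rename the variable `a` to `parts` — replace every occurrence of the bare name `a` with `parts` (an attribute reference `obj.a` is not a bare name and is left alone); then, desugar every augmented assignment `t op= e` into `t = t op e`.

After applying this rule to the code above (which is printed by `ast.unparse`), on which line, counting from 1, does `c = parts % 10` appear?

12

Transformed code:
parts = 23
parts = parts * (c % 33)
y = y + 11
log(y)
c = c + print(c)
if parts != c:
    y = y * y
else:
    y = c // 10
print(y)
c = print(7)
c = parts % 10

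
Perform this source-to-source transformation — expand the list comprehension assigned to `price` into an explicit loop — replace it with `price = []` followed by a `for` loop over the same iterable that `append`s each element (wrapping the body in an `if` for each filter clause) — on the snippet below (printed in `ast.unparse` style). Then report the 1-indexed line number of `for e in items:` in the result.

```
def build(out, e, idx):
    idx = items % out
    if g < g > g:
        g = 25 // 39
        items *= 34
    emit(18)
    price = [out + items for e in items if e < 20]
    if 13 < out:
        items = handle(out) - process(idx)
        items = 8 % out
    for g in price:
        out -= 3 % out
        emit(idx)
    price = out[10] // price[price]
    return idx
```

Transformed code:
def build(out, e, idx):
    idx = items % out
    if g < g > g:
        g = 25 // 39
        items *= 34
    emit(18)
    price = []
    for e in items:
        if e < 20:
            price.append(out + items)
    if 13 < out:
        items = handle(out) - process(idx)
        items = 8 % out
    for g in price:
        out -= 3 % out
        emit(idx)
    price = out[10] // price[price]
    return idx

8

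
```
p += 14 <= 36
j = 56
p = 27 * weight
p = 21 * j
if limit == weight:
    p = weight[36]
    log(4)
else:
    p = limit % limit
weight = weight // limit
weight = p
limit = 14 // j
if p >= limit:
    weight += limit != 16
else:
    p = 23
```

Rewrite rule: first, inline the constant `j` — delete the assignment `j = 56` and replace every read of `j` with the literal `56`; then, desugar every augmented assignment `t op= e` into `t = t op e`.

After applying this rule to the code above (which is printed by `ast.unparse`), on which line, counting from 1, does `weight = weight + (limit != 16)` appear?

Transformed code:
p = p + (14 <= 36)
p = 27 * weight
p = 21 * 56
if limit == weight:
    p = weight[36]
    log(4)
else:
    p = limit % limit
weight = weight // limit
weight = p
limit = 14 // 56
if p >= limit:
    weight = weight + (limit != 16)
else:
    p = 23

13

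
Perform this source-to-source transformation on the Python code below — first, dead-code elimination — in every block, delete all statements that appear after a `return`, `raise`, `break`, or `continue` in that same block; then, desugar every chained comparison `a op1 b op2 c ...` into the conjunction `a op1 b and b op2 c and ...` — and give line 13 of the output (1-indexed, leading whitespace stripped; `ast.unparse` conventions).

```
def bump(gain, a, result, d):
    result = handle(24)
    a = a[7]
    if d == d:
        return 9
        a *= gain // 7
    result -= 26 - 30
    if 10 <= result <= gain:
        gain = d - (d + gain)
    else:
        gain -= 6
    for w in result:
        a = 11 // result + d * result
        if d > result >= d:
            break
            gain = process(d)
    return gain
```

if d > result and result >= d:

Transformed code:
def bump(gain, a, result, d):
    result = handle(24)
    a = a[7]
    if d == d:
        return 9
    result -= 26 - 30
    if 10 <= result and result <= gain:
        gain = d - (d + gain)
    else:
        gain -= 6
    for w in result:
        a = 11 // result + d * result
        if d > result and result >= d:
            break
    return gain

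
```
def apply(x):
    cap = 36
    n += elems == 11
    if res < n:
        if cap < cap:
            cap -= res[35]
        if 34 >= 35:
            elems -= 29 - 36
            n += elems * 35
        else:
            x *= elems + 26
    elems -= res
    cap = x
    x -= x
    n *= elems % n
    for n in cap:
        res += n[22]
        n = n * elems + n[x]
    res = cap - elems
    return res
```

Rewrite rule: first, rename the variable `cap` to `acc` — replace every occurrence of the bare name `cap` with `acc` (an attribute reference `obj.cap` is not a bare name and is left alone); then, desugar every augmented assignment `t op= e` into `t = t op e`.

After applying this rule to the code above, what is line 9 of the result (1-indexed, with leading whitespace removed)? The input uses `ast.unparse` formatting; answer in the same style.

n = n + elems * 35

Transformed code:
def apply(x):
    acc = 36
    n = n + (elems == 11)
    if res < n:
        if acc < acc:
            acc = acc - res[35]
        if 34 >= 35:
            elems = elems - (29 - 36)
            n = n + elems * 35
        else:
            x = x * (elems + 26)
    elems = elems - res
    acc = x
    x = x - x
    n = n * (elems % n)
    for n in acc:
        res = res + n[22]
        n = n * elems + n[x]
    res = acc - elems
    return res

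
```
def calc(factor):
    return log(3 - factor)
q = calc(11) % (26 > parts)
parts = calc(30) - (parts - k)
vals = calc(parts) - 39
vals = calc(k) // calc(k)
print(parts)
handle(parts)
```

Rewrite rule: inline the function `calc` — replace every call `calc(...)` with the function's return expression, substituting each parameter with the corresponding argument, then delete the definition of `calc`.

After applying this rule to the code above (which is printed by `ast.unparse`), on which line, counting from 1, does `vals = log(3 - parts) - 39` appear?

Transformed code:
q = log(3 - 11) % (26 > parts)
parts = log(3 - 30) - (parts - k)
vals = log(3 - parts) - 39
vals = log(3 - k) // log(3 - k)
print(parts)
handle(parts)

3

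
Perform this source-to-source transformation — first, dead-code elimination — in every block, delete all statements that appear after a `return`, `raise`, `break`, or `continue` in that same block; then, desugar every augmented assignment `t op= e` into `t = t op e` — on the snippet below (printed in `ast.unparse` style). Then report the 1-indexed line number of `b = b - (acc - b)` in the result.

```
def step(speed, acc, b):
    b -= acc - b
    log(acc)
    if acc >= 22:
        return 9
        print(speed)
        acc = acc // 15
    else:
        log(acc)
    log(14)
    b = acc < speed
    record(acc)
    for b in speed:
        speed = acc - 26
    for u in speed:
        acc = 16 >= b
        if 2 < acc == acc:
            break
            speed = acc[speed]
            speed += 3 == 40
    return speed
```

Transformed code:
def step(speed, acc, b):
    b = b - (acc - b)
    log(acc)
    if acc >= 22:
        return 9
    else:
        log(acc)
    log(14)
    b = acc < speed
    record(acc)
    for b in speed:
        speed = acc - 26
    for u in speed:
        acc = 16 >= b
        if 2 < acc == acc:
            break
    return speed

2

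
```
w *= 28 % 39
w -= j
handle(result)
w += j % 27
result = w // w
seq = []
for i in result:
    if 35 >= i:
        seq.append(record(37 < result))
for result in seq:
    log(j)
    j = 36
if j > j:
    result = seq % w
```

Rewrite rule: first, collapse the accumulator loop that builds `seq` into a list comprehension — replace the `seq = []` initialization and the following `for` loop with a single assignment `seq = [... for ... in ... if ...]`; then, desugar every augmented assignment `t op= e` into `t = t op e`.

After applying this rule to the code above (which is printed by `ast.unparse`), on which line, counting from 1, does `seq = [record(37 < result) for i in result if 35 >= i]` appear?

Transformed code:
w = w * (28 % 39)
w = w - j
handle(result)
w = w + j % 27
result = w // w
seq = [record(37 < result) for i in result if 35 >= i]
for result in seq:
    log(j)
    j = 36
if j > j:
    result = seq % w

6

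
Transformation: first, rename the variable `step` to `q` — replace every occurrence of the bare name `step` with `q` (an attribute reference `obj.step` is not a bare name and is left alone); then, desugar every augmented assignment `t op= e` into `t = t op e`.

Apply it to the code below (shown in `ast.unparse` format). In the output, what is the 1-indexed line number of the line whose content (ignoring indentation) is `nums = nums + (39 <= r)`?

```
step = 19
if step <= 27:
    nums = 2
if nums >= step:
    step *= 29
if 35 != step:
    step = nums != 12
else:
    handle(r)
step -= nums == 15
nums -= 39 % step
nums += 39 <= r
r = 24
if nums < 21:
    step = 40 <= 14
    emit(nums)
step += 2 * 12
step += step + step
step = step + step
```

Transformed code:
q = 19
if q <= 27:
    nums = 2
if nums >= q:
    q = q * 29
if 35 != q:
    q = nums != 12
else:
    handle(r)
q = q - (nums == 15)
nums = nums - 39 % q
nums = nums + (39 <= r)
r = 24
if nums < 21:
    q = 40 <= 14
    emit(nums)
q = q + 2 * 12
q = q + (q + q)
q = q + q

12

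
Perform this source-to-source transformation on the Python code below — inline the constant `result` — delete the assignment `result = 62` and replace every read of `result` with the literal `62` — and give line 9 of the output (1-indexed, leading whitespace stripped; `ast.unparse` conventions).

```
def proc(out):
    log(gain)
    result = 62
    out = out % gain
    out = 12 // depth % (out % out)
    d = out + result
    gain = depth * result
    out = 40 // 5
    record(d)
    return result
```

return 62

Transformed code:
def proc(out):
    log(gain)
    out = out % gain
    out = 12 // depth % (out % out)
    d = out + 62
    gain = depth * 62
    out = 40 // 5
    record(d)
    return 62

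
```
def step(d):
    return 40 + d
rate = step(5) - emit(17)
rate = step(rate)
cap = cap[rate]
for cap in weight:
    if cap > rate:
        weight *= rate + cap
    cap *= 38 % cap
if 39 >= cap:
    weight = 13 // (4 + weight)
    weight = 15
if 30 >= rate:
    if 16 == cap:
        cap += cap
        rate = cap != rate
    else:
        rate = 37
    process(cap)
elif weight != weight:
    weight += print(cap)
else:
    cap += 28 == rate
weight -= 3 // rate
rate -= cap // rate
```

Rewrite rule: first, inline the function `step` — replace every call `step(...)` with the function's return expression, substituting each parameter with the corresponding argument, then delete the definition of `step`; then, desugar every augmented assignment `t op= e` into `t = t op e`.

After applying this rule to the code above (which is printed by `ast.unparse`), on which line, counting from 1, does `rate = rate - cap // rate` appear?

23

Transformed code:
rate = 40 + 5 - emit(17)
rate = 40 + rate
cap = cap[rate]
for cap in weight:
    if cap > rate:
        weight = weight * (rate + cap)
    cap = cap * (38 % cap)
if 39 >= cap:
    weight = 13 // (4 + weight)
    weight = 15
if 30 >= rate:
    if 16 == cap:
        cap = cap + cap
        rate = cap != rate
    else:
        rate = 37
    process(cap)
elif weight != weight:
    weight = weight + print(cap)
else:
    cap = cap + (28 == rate)
weight = weight - 3 // rate
rate = rate - cap // rate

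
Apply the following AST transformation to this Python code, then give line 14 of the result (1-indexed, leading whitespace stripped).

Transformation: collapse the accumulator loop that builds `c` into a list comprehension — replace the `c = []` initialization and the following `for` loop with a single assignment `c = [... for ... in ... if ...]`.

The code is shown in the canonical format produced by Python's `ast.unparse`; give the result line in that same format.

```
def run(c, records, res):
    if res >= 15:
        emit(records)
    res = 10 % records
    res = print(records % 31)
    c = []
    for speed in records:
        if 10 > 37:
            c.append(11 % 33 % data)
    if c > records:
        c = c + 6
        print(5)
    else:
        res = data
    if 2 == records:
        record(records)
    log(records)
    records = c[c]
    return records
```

log(records)

Transformed code:
def run(c, records, res):
    if res >= 15:
        emit(records)
    res = 10 % records
    res = print(records % 31)
    c = [11 % 33 % data for speed in records if 10 > 37]
    if c > records:
        c = c + 6
        print(5)
    else:
        res = data
    if 2 == records:
        record(records)
    log(records)
    records = c[c]
    return records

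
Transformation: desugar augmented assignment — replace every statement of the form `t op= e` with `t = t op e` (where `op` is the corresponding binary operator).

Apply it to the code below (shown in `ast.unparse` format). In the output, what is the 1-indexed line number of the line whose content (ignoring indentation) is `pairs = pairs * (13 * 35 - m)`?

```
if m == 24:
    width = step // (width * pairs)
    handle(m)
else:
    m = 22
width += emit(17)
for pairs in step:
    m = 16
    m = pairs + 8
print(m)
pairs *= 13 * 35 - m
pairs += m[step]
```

11

Transformed code:
if m == 24:
    width = step // (width * pairs)
    handle(m)
else:
    m = 22
width = width + emit(17)
for pairs in step:
    m = 16
    m = pairs + 8
print(m)
pairs = pairs * (13 * 35 - m)
pairs = pairs + m[step]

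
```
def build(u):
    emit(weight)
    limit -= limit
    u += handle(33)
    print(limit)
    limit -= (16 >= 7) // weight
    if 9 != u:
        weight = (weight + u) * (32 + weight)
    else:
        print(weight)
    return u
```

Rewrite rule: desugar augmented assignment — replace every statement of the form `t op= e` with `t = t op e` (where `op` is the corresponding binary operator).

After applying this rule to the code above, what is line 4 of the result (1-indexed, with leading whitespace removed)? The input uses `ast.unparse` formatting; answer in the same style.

u = u + handle(33)

Transformed code:
def build(u):
    emit(weight)
    limit = limit - limit
    u = u + handle(33)
    print(limit)
    limit = limit - (16 >= 7) // weight
    if 9 != u:
        weight = (weight + u) * (32 + weight)
    else:
        print(weight)
    return u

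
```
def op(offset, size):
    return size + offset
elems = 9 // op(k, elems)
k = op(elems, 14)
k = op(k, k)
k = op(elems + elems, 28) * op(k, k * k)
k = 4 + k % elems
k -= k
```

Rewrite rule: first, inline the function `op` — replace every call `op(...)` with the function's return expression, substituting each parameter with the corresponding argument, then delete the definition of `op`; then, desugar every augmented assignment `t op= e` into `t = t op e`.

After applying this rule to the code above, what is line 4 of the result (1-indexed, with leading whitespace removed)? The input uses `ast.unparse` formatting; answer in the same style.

k = (28 + (elems + elems)) * (k * k + k)

Transformed code:
elems = 9 // (elems + k)
k = 14 + elems
k = k + k
k = (28 + (elems + elems)) * (k * k + k)
k = 4 + k % elems
k = k - k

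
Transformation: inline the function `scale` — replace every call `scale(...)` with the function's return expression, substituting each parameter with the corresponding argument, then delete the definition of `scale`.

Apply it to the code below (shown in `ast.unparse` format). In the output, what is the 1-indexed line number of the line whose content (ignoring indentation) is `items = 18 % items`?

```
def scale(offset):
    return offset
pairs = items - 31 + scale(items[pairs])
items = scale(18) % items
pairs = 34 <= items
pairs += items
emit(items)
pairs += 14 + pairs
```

Transformed code:
pairs = items - 31 + items[pairs]
items = 18 % items
pairs = 34 <= items
pairs += items
emit(items)
pairs += 14 + pairs

2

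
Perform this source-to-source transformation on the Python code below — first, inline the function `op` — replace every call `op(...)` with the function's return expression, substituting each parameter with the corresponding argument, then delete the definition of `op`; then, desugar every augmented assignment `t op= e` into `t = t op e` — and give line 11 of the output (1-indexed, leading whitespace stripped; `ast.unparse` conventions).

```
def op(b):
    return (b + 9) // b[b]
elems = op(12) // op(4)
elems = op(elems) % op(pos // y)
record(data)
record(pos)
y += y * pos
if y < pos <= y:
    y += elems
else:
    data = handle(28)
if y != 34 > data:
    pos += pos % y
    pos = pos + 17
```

Transformed code:
elems = (12 + 9) // 12[12] // ((4 + 9) // 4[4])
elems = (elems + 9) // elems[elems] % ((pos // y + 9) // (pos // y)[pos // y])
record(data)
record(pos)
y = y + y * pos
if y < pos <= y:
    y = y + elems
else:
    data = handle(28)
if y != 34 > data:
    pos = pos + pos % y
    pos = pos + 17

pos = pos + pos % y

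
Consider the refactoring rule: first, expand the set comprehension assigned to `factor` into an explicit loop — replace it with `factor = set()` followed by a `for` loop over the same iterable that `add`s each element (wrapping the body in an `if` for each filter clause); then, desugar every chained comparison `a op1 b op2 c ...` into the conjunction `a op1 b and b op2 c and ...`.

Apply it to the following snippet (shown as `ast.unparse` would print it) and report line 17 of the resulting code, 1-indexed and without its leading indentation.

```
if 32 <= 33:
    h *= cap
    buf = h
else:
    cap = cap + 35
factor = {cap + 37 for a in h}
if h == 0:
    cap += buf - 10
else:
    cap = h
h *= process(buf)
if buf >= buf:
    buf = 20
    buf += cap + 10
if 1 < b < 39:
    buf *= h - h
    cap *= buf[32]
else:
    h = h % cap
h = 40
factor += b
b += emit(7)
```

if 1 < b and b < 39:

Transformed code:
if 32 <= 33:
    h *= cap
    buf = h
else:
    cap = cap + 35
factor = set()
for a in h:
    factor.add(cap + 37)
if h == 0:
    cap += buf - 10
else:
    cap = h
h *= process(buf)
if buf >= buf:
    buf = 20
    buf += cap + 10
if 1 < b and b < 39:
    buf *= h - h
    cap *= buf[32]
else:
    h = h % cap
h = 40
factor += b
b += emit(7)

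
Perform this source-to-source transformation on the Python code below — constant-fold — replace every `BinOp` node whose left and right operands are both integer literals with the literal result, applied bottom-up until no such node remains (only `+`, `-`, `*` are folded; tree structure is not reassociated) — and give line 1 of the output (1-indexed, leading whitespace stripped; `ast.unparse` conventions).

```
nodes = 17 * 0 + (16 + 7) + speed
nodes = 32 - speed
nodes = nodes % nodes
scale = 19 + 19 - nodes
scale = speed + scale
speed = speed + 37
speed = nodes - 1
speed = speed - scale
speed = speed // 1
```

Transformed code:
nodes = 23 + speed
nodes = 32 - speed
nodes = nodes % nodes
scale = 38 - nodes
scale = speed + scale
speed = speed + 37
speed = nodes - 1
speed = speed - scale
speed = speed // 1

nodes = 23 + speed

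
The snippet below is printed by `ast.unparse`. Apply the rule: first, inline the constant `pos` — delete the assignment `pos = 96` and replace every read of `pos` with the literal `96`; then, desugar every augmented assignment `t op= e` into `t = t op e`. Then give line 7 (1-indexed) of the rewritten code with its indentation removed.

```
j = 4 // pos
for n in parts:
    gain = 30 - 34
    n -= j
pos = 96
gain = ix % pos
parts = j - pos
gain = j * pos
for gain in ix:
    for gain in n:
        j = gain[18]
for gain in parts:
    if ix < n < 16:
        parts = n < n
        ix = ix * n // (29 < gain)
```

gain = j * 96

Transformed code:
j = 4 // 96
for n in parts:
    gain = 30 - 34
    n = n - j
gain = ix % 96
parts = j - 96
gain = j * 96
for gain in ix:
    for gain in n:
        j = gain[18]
for gain in parts:
    if ix < n < 16:
        parts = n < n
        ix = ix * n // (29 < gain)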